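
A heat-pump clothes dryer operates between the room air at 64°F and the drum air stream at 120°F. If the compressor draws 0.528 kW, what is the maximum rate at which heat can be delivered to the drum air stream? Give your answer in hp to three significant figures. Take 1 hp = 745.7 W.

In absolute terms T_C = 290.93 K and T_H = 322.04 K, so ΔT = 31.11 K.
COP_Carnot = T_H/ΔT = 322.04/31.11 = 10.35.
Q̇_max = COP_Carnot × Ẇ = 10.35 × 0.5280 kW = 5.465 kW = 7.329 hp.

7.33 hp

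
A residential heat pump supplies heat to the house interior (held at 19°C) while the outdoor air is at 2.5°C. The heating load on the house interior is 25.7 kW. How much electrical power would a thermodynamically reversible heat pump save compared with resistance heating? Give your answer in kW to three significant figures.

24.2 kW

In absolute terms T_C = 275.65 K and T_H = 292.15 K, so ΔT = 16.50 K.
COP_Carnot = T_H/ΔT = 292.15/16.50 = 17.71.
Resistance heating needs Ẇ_res = Q̇_H = 25.70 kW; the reversible heat pump needs only Ẇ_hp = Q̇_H/COP = 1.451 kW.
Saving = 25.70 − 1.451 = 24.25 kW.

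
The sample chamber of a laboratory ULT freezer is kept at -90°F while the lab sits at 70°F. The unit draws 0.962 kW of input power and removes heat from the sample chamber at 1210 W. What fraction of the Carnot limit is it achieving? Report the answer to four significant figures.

Converting, Q̇_C = 1210 W = 1.210 kW, so COP_actual = Q̇_C/Ẇ = 1.210/0.9620 = 1.258.
In absolute terms T_C = 205.37 K and T_H = 294.26 K, so ΔT = 88.89 K.
COP_Carnot = T_C/ΔT = 205.37/88.89 = 2.310.
η_II = COP_actual/COP_Carnot = 1.258/2.310 = 0.5444.

0.5444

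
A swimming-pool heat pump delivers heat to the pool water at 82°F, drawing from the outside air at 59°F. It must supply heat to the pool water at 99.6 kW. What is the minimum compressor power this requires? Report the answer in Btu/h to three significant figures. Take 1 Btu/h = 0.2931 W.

14400 Btu/h

In absolute terms T_C = 288.15 K and T_H = 300.93 K, so ΔT = 12.78 K.
COP_Carnot = T_H/ΔT = 300.93/12.78 = 23.55.
Ẇ_min = Q̇/COP_Carnot = 99.60/23.55 = 4.229 kW = 14430 Btu/h.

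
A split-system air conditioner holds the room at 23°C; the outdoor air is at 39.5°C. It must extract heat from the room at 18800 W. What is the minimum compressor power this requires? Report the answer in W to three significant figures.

1050 W

In absolute terms T_C = 296.15 K and T_H = 312.65 K, so ΔT = 16.50 K.
COP_Carnot = T_C/ΔT = 296.15/16.50 = 17.95.
Ẇ_min = Q̇/COP_Carnot = 18800/17.95 = 1047 W.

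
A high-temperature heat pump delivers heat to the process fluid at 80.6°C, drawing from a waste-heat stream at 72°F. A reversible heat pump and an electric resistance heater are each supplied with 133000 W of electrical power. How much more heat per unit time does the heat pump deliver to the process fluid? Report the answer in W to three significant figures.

In absolute terms T_C = 295.37 K and T_H = 353.75 K, so ΔT = 58.38 K.
COP_Carnot = T_H/ΔT = 353.75/58.38 = 6.060.
The heat pump delivers Q̇_H = COP × Ẇ = 805900 W; the resistance heater delivers Ẇ = 133000 W.
Extra = (COP − 1)·Ẇ = 672900 W.

673000 W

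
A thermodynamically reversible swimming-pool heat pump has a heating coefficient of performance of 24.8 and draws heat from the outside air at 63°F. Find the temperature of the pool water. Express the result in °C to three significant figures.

COP_HP = T_H/(T_H − T_C) rearranges to T_H = COP·T_C/(COP − 1).
With T_C = 290.37 K, T_H = 24.8 × 290.37/23.80 = 302.57 K.
Converting, 302.57 K = 29.42°C.

29.4 °C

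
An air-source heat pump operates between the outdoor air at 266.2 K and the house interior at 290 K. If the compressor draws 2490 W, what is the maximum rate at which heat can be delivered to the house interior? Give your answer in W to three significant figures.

30300 W

The reservoir spacing is ΔT = 290 − 266.2 = 23.80 K.
COP_Carnot = T_H/ΔT = 290.00/23.80 = 12.18.
Q̇_max = COP_Carnot × Ẇ = 12.18 × 2490 W = 30340 W.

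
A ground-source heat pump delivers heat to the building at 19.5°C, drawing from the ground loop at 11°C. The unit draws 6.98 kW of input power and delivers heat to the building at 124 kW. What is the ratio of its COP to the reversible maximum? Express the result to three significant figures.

COP_actual = Q̇_H/Ẇ = 124.0/6.980 = 17.77.
In absolute terms T_C = 284.15 K and T_H = 292.65 K, so ΔT = 8.500 K.
COP_Carnot = T_H/ΔT = 292.65/8.500 = 34.43.
η_II = COP_actual/COP_Carnot = 17.77/34.43 = 0.5160.

0.516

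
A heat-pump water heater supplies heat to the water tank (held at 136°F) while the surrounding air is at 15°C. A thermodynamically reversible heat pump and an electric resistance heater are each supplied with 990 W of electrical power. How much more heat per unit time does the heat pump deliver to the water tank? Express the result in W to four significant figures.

In absolute terms T_C = 288.15 K and T_H = 330.93 K, so ΔT = 42.78 K.
COP_Carnot = T_H/ΔT = 330.93/42.78 = 7.736.
The heat pump delivers Q̇_H = COP × Ẇ = 7659 W; the resistance heater delivers Ẇ = 990.0 W.
Extra = (COP − 1)·Ẇ = 6669 W.

6669 W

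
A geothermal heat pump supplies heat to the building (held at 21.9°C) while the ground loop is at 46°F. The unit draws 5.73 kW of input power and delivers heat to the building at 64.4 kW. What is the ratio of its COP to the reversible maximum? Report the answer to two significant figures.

0.54

COP_actual = Q̇_H/Ẇ = 64.40/5.730 = 11.24.
In absolute terms T_C = 280.93 K and T_H = 295.05 K, so ΔT = 14.12 K.
COP_Carnot = T_H/ΔT = 295.05/14.12 = 20.89.
η_II = COP_actual/COP_Carnot = 11.24/20.89 = 0.5379.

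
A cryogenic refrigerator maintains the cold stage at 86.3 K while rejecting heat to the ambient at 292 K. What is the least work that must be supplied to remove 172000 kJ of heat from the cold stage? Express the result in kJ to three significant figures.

The reservoir spacing is ΔT = 292 − 86.3 = 205.7 K.
The reversible limit is COP_R = T_C/ΔT = 0.4195, so W_min = Q_C/COP = Q_C·ΔT/T_C.
W_min = 172000 × 205.7/86.30 = 410000 kJ.

410000 kJ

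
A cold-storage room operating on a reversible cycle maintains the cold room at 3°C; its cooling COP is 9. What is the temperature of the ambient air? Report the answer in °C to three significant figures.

COP_R = T_C/(T_H − T_C) gives T_H − T_C = T_C/COP.
With T_C = 276.15 K, T_H = 276.15 × (1 + 1/9) = 306.83 K.
Converting, 306.83 K = 33.68°C.

33.7 °C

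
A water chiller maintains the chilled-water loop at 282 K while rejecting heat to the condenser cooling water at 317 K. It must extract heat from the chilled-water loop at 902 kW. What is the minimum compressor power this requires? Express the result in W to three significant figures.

112000 W

The reservoir spacing is ΔT = 317 − 282 = 35.00 K.
COP_Carnot = T_C/ΔT = 282.00/35.00 = 8.057.
Ẇ_min = Q̇/COP_Carnot = 902.0/8.057 = 112.0 kW = 112000 W.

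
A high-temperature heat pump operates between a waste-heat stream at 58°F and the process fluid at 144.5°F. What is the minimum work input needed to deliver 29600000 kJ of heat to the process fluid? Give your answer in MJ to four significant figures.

4238 MJ

In absolute terms T_C = 287.59 K and T_H = 335.65 K, so ΔT = 48.06 K.
The reversible limit is COP_HP = T_H/ΔT = 6.985, so W_min = Q_H/COP = Q_H·ΔT/T_H.
W_min = 29600000 × 48.06/335.65 = 4238000 kJ = 4238 MJ.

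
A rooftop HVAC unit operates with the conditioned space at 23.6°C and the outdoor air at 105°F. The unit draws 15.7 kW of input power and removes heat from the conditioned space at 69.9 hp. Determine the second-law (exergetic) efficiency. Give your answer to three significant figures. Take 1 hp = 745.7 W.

0.190

Converting, Q̇_C = 69.90 hp = 52.12 kW, so COP_actual = Q̇_C/Ẇ = 52.12/15.70 = 3.320.
In absolute terms T_C = 296.75 K and T_H = 313.71 K, so ΔT = 16.96 K.
COP_Carnot = T_C/ΔT = 296.75/16.96 = 17.50.
η_II = COP_actual/COP_Carnot = 3.320/17.50 = 0.1897.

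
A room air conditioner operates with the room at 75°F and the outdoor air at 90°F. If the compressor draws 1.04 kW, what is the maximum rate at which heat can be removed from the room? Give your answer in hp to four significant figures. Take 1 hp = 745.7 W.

In absolute terms T_C = 297.04 K and T_H = 305.37 K, so ΔT = 8.333 K.
COP_Carnot = T_C/ΔT = 297.04/8.333 = 35.64.
Q̇_max = COP_Carnot × Ẇ = 35.64 × 1.040 kW = 37.07 kW = 49.71 hp.

49.71 hp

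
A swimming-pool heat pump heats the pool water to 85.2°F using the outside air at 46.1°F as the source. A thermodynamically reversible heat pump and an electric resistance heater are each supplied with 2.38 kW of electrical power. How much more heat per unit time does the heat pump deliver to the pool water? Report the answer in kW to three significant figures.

In absolute terms T_C = 280.98 K and T_H = 302.71 K, so ΔT = 21.72 K.
COP_Carnot = T_H/ΔT = 302.71/21.72 = 13.94.
The heat pump delivers Q̇_H = COP × Ẇ = 33.17 kW; the resistance heater delivers Ẇ = 2.380 kW.
Extra = (COP − 1)·Ẇ = 30.79 kW.

30.8 kW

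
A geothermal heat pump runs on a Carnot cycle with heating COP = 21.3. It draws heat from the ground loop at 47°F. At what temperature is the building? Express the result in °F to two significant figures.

COP_HP = T_H/(T_H − T_C) rearranges to T_H = COP·T_C/(COP − 1).
With T_C = 281.48 K, T_H = 21.3 × 281.48/20.30 = 295.35 K.
Converting, 295.35 K = 71.96°F.

72 °F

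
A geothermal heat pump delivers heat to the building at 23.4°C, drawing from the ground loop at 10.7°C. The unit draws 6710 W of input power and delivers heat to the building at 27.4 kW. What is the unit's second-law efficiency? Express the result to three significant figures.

0.175

Converting, Q̇_H = 27.40 kW = 27400 W, so COP_actual = Q̇_H/Ẇ = 27400/6710 = 4.083.
In absolute terms T_C = 283.85 K and T_H = 296.55 K, so ΔT = 12.70 K.
COP_Carnot = T_H/ΔT = 296.55/12.70 = 23.35.
η_II = COP_actual/COP_Carnot = 4.083/23.35 = 0.1749.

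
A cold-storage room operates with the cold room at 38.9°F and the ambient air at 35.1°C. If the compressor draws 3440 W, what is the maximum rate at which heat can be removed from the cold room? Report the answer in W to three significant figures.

30500 W

In absolute terms T_C = 276.98 K and T_H = 308.25 K, so ΔT = 31.27 K.
COP_Carnot = T_C/ΔT = 276.98/31.27 = 8.859.
Q̇_max = COP_Carnot × Ẇ = 8.859 × 3440 W = 30470 W.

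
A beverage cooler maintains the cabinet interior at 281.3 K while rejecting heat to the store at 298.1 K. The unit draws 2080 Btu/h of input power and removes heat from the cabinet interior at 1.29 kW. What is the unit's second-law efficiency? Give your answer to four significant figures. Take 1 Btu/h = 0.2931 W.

Converting, Q̇_C = 1.290 kW = 4401 Btu/h, so COP_actual = Q̇_C/Ẇ = 4401/2080 = 2.116.
The reservoir spacing is ΔT = 298.1 − 281.3 = 16.80 K.
COP_Carnot = T_C/ΔT = 281.30/16.80 = 16.74.
η_II = COP_actual/COP_Carnot = 2.116/16.74 = 0.1264.

0.1264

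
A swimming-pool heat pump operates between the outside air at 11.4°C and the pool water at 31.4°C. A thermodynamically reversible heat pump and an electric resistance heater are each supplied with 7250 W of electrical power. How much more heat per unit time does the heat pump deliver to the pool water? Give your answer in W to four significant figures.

In absolute terms T_C = 284.55 K and T_H = 304.55 K, so ΔT = 20.00 K.
COP_Carnot = T_H/ΔT = 304.55/20.00 = 15.23.
The heat pump delivers Q̇_H = COP × Ẇ = 110400 W; the resistance heater delivers Ẇ = 7250 W.
Extra = (COP − 1)·Ẇ = 103100 W.

103100 W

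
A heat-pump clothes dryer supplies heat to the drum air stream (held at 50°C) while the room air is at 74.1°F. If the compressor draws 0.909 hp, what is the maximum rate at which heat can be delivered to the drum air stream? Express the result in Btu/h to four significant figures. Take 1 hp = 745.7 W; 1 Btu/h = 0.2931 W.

In absolute terms T_C = 296.54 K and T_H = 323.15 K, so ΔT = 26.61 K.
COP_Carnot = T_H/ΔT = 323.15/26.61 = 12.14.
Q̇_max = COP_Carnot × Ẇ = 12.14 × 0.9090 hp = 11.04 hp = 28080 Btu/h.

28080 Btu/h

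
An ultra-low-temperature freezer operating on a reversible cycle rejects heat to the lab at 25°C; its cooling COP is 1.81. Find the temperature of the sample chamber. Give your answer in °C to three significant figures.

-81.1 °C

For a Carnot refrigerator COP_R = T_C/(T_H − T_C), so T_C = COP·T_H/(1 + COP).
With T_H = 298.15 K, T_C = 1.81 × 298.15/2.810 = 192.05 K.
Converting, 192.05 K = -81.10°C.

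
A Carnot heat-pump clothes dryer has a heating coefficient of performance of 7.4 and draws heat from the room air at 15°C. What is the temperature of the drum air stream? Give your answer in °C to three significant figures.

60.0 °C

COP_HP = T_H/(T_H − T_C) rearranges to T_H = COP·T_C/(COP − 1).
With T_C = 288.15 K, T_H = 7.4 × 288.15/6.400 = 333.17 K.
Converting, 333.17 K = 60.02°C.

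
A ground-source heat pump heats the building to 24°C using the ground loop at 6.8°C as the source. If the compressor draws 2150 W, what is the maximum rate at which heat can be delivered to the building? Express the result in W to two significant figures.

In absolute terms T_C = 279.95 K and T_H = 297.15 K, so ΔT = 17.20 K.
COP_Carnot = T_H/ΔT = 297.15/17.20 = 17.28.
Q̇_max = COP_Carnot × Ẇ = 17.28 × 2150 W = 37140 W.

37000 W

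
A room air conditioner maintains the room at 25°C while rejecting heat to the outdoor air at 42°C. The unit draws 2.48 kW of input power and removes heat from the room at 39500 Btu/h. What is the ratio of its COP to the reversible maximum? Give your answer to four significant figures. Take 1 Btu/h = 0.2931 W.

Converting, Q̇_C = 39500 Btu/h = 11.58 kW, so COP_actual = Q̇_C/Ẇ = 11.58/2.480 = 4.668.
In absolute terms T_C = 298.15 K and T_H = 315.15 K, so ΔT = 17.00 K.
COP_Carnot = T_C/ΔT = 298.15/17.00 = 17.54.
η_II = COP_actual/COP_Carnot = 4.668/17.54 = 0.2662.

0.2662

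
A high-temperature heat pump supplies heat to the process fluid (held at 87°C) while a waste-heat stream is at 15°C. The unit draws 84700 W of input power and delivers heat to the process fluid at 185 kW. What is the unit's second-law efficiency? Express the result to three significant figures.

0.437

Converting, Q̇_H = 185.0 kW = 185000 W, so COP_actual = Q̇_H/Ẇ = 185000/84700 = 2.184.
In absolute terms T_C = 288.15 K and T_H = 360.15 K, so ΔT = 72.00 K.
COP_Carnot = T_H/ΔT = 360.15/72.00 = 5.002.
η_II = COP_actual/COP_Carnot = 2.184/5.002 = 0.4367.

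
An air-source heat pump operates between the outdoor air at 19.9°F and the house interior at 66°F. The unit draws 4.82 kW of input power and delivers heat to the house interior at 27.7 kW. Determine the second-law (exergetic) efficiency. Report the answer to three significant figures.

0.504

COP_actual = Q̇_H/Ẇ = 27.70/4.820 = 5.747.
In absolute terms T_C = 266.43 K and T_H = 292.04 K, so ΔT = 25.61 K.
COP_Carnot = T_H/ΔT = 292.04/25.61 = 11.40.
η_II = COP_actual/COP_Carnot = 5.747/11.40 = 0.5040.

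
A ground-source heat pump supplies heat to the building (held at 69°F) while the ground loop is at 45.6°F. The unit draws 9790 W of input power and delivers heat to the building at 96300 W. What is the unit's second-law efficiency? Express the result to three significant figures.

0.435

COP_actual = Q̇_H/Ẇ = 96300/9790 = 9.837.
In absolute terms T_C = 280.71 K and T_H = 293.71 K, so ΔT = 13.00 K.
COP_Carnot = T_H/ΔT = 293.71/13.00 = 22.59.
η_II = COP_actual/COP_Carnot = 9.837/22.59 = 0.4354.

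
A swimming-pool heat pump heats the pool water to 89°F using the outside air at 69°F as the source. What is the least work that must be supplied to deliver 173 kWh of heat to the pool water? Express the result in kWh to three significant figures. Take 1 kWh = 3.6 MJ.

In absolute terms T_C = 293.71 K and T_H = 304.82 K, so ΔT = 11.11 K.
The reversible limit is COP_HP = T_H/ΔT = 27.43, so W_min = Q_H/COP = Q_H·ΔT/T_H.
W_min = 173.0 × 11.11/304.82 = 6.306 kWh.

6.31 kWh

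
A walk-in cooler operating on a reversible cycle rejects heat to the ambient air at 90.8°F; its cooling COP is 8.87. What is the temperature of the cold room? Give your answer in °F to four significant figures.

For a Carnot refrigerator COP_R = T_C/(T_H − T_C), so T_C = COP·T_H/(1 + COP).
With T_H = 305.82 K, T_C = 8.87 × 305.82/9.870 = 274.83 K.
Converting, 274.83 K = 35.03°F.

35.03 °F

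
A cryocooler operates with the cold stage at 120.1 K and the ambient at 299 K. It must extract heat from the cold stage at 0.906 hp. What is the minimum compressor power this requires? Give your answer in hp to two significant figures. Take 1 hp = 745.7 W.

1.3 hp

The reservoir spacing is ΔT = 299 − 120.1 = 178.9 K.
COP_Carnot = T_C/ΔT = 120.10/178.9 = 0.6713.
Ẇ_min = Q̇/COP_Carnot = 0.9060/0.6713 = 1.350 hp.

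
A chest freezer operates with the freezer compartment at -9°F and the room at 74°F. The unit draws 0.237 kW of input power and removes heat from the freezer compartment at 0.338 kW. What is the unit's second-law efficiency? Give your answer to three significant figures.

0.263

COP_actual = Q̇_C/Ẇ = 0.3380/0.2370 = 1.426.
In absolute terms T_C = 250.37 K and T_H = 296.48 K, so ΔT = 46.11 K.
COP_Carnot = T_C/ΔT = 250.37/46.11 = 5.430.
η_II = COP_actual/COP_Carnot = 1.426/5.430 = 0.2627.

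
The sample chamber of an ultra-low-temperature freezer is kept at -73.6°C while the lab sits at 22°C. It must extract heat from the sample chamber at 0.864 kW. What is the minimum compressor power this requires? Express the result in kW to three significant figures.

0.414 kW

In absolute terms T_C = 199.55 K and T_H = 295.15 K, so ΔT = 95.60 K.
COP_Carnot = T_C/ΔT = 199.55/95.60 = 2.087.
Ẇ_min = Q̇/COP_Carnot = 0.8640/2.087 = 0.4139 kW.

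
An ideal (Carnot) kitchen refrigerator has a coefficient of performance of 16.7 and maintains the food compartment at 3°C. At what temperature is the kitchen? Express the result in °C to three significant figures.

19.5 °C

COP_R = T_C/(T_H − T_C) gives T_H − T_C = T_C/COP.
With T_C = 276.15 K, T_H = 276.15 × (1 + 1/16.7) = 292.69 K.
Converting, 292.69 K = 19.54°C.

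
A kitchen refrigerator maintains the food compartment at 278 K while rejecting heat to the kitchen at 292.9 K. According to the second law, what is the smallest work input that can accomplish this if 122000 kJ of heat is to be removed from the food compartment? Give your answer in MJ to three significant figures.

6.54 MJ

The reservoir spacing is ΔT = 292.9 − 278 = 14.90 K.
The reversible limit is COP_R = T_C/ΔT = 18.66, so W_min = Q_C/COP = Q_C·ΔT/T_C.
W_min = 122000 × 14.90/278.00 = 6539 kJ = 6.539 MJ.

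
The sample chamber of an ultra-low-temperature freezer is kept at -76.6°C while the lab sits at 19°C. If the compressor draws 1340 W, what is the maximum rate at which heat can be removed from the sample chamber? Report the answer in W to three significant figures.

2750 W

In absolute terms T_C = 196.55 K and T_H = 292.15 K, so ΔT = 95.60 K.
COP_Carnot = T_C/ΔT = 196.55/95.60 = 2.056.
Q̇_max = COP_Carnot × Ẇ = 2.056 × 1340 W = 2755 W.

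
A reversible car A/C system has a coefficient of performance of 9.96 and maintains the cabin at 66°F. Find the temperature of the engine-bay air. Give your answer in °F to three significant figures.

119 °F

COP_R = T_C/(T_H − T_C) gives T_H − T_C = T_C/COP.
With T_C = 292.04 K, T_H = 292.04 × (1 + 1/9.96) = 321.36 K.
Converting, 321.36 K = 118.78°F.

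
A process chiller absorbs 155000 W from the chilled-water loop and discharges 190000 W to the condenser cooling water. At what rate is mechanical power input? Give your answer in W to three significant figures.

35000 W

For a cyclic device the first law requires Q̇_H = Q̇_C + Ẇ.
Ẇ = Q̇_H − Q̇_C = 35000 W.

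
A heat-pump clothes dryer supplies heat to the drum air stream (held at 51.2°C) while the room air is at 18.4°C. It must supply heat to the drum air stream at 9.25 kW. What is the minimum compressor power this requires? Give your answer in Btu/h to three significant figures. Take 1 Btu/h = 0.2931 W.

In absolute terms T_C = 291.55 K and T_H = 324.35 K, so ΔT = 32.80 K.
COP_Carnot = T_H/ΔT = 324.35/32.80 = 9.889.
Ẇ_min = Q̇/COP_Carnot = 9.250/9.889 = 0.9354 kW = 3191 Btu/h.

3190 Btu/h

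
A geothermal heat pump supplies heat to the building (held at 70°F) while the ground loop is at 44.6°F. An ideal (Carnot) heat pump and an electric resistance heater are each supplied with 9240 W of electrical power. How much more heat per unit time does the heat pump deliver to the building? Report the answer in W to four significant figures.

In absolute terms T_C = 280.15 K and T_H = 294.26 K, so ΔT = 14.11 K.
COP_Carnot = T_H/ΔT = 294.26/14.11 = 20.85.
The heat pump delivers Q̇_H = COP × Ẇ = 192700 W; the resistance heater delivers Ẇ = 9240 W.
Extra = (COP − 1)·Ẇ = 183400 W.

183400 W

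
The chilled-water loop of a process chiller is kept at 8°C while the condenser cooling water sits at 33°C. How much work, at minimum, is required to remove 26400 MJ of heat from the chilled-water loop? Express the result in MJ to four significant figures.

In absolute terms T_C = 281.15 K and T_H = 306.15 K, so ΔT = 25.00 K.
The reversible limit is COP_R = T_C/ΔT = 11.25, so W_min = Q_C/COP = Q_C·ΔT/T_C.
W_min = 26400 × 25.00/281.15 = 2348 MJ.

2348 MJ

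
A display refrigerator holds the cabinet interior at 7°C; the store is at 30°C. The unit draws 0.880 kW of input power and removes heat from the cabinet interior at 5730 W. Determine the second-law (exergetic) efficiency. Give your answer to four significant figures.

Converting, Q̇_C = 5730 W = 5.730 kW, so COP_actual = Q̇_C/Ẇ = 5.730/0.8800 = 6.511.
In absolute terms T_C = 280.15 K and T_H = 303.15 K, so ΔT = 23.00 K.
COP_Carnot = T_C/ΔT = 280.15/23.00 = 12.18.
η_II = COP_actual/COP_Carnot = 6.511/12.18 = 0.5346.

0.5346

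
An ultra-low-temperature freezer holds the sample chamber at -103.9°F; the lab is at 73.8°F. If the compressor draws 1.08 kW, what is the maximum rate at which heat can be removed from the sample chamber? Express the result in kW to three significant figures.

In absolute terms T_C = 197.65 K and T_H = 296.37 K, so ΔT = 98.72 K.
COP_Carnot = T_C/ΔT = 197.65/98.72 = 2.002.
Q̇_max = COP_Carnot × Ẇ = 2.002 × 1.080 kW = 2.162 kW.

2.16 kW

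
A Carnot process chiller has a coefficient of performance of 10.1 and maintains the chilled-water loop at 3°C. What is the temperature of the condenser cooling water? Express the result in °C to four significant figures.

30.34 °C

COP_R = T_C/(T_H − T_C) gives T_H − T_C = T_C/COP.
With T_C = 276.15 K, T_H = 276.15 × (1 + 1/10.1) = 303.49 K.
Converting, 303.49 K = 30.34°C.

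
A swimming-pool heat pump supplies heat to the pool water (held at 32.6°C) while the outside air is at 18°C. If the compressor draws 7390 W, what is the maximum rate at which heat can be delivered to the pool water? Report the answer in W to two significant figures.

In absolute terms T_C = 291.15 K and T_H = 305.75 K, so ΔT = 14.60 K.
COP_Carnot = T_H/ΔT = 305.75/14.60 = 20.94.
Q̇_max = COP_Carnot × Ẇ = 20.94 × 7390 W = 154800 W.

150000 W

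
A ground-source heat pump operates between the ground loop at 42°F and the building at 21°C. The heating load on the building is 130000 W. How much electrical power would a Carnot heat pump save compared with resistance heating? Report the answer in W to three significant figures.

In absolute terms T_C = 278.71 K and T_H = 294.15 K, so ΔT = 15.44 K.
COP_Carnot = T_H/ΔT = 294.15/15.44 = 19.05.
Resistance heating needs Ẇ_res = Q̇_H = 130000 W; the reversible heat pump needs only Ẇ_hp = Q̇_H/COP = 6826 W.
Saving = 130000 − 6826 = 123200 W.

123000 W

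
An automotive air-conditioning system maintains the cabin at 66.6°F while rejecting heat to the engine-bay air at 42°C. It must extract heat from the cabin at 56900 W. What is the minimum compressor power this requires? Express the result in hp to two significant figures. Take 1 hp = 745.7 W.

5.9 hp

In absolute terms T_C = 292.37 K and T_H = 315.15 K, so ΔT = 22.78 K.
COP_Carnot = T_C/ΔT = 292.37/22.78 = 12.84.
Ẇ_min = Q̇/COP_Carnot = 56900/12.84 = 4433 W = 5.945 hp.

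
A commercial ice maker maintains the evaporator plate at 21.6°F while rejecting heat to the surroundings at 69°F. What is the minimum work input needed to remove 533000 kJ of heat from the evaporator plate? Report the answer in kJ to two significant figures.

52000 kJ

In absolute terms T_C = 267.37 K and T_H = 293.71 K, so ΔT = 26.33 K.
The reversible limit is COP_R = T_C/ΔT = 10.15, so W_min = Q_C/COP = Q_C·ΔT/T_C.
W_min = 533000 × 26.33/267.37 = 52490 kJ.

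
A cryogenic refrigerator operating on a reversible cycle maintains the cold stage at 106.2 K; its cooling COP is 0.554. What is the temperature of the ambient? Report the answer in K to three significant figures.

298 K

COP_R = T_C/(T_H − T_C) gives T_H − T_C = T_C/COP.
With T_C = 106.20 K, T_H = 106.20 × (1 + 1/0.554) = 297.90 K.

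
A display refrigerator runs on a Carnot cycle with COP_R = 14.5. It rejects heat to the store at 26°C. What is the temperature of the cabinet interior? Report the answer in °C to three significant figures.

For a Carnot refrigerator COP_R = T_C/(T_H − T_C), so T_C = COP·T_H/(1 + COP).
With T_H = 299.15 K, T_C = 14.5 × 299.15/15.50 = 279.85 K.
Converting, 279.85 K = 6.70°C.

6.70 °C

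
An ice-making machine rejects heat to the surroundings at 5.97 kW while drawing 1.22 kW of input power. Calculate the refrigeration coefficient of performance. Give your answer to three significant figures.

3.89

The first law gives Q̇_H = Q̇_C + Ẇ, so the three rates are Q̇_C = 4.750, Q̇_H = 5.970, Ẇ = 1.220 kW.
COP_R = Q̇_C/Ẇ = 4.750/1.220 = 3.893.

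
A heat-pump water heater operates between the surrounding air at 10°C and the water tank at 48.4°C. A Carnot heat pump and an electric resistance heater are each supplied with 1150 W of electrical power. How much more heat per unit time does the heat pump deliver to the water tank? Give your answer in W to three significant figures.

In absolute terms T_C = 283.15 K and T_H = 321.55 K, so ΔT = 38.40 K.
COP_Carnot = T_H/ΔT = 321.55/38.40 = 8.374.
The heat pump delivers Q̇_H = COP × Ẇ = 9630 W; the resistance heater delivers Ẇ = 1150 W.
Extra = (COP − 1)·Ẇ = 8480 W.

8480 W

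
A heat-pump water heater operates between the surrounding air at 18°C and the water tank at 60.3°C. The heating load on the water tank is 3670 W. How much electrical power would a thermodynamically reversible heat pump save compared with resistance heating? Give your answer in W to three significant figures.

3200 W

In absolute terms T_C = 291.15 K and T_H = 333.45 K, so ΔT = 42.30 K.
COP_Carnot = T_H/ΔT = 333.45/42.30 = 7.883.
Resistance heating needs Ẇ_res = Q̇_H = 3670 W; the reversible heat pump needs only Ẇ_hp = Q̇_H/COP = 465.6 W.
Saving = 3670 − 465.6 = 3204 W.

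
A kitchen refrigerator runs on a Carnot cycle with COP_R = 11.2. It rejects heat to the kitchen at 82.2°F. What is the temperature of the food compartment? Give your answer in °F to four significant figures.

For a Carnot refrigerator COP_R = T_C/(T_H − T_C), so T_C = COP·T_H/(1 + COP).
With T_H = 301.04 K, T_C = 11.2 × 301.04/12.20 = 276.36 K.
Converting, 276.36 K = 37.78°F.

37.78 °F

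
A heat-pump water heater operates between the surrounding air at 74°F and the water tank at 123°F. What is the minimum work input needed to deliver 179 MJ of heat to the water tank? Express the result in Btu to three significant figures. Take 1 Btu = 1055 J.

In absolute terms T_C = 296.48 K and T_H = 323.71 K, so ΔT = 27.22 K.
The reversible limit is COP_HP = T_H/ΔT = 11.89, so W_min = Q_H/COP = Q_H·ΔT/T_H.
W_min = 179.0 × 27.22/323.71 = 15.05 MJ = 14270 Btu.

14300 Btu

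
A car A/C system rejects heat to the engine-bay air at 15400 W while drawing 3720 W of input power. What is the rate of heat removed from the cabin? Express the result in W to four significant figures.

For a cyclic device the first law requires Q̇_H = Q̇_C + Ẇ.
Q̇_C = Q̇_H − Ẇ = 11680 W.

11680 W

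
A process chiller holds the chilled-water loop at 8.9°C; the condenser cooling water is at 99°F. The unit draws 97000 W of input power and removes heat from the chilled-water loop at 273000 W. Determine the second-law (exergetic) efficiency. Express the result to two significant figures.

0.28

COP_actual = Q̇_C/Ẇ = 273000/97000 = 2.814.
In absolute terms T_C = 282.05 K and T_H = 310.37 K, so ΔT = 28.32 K.
COP_Carnot = T_C/ΔT = 282.05/28.32 = 9.959.
η_II = COP_actual/COP_Carnot = 2.814/9.959 = 0.2826.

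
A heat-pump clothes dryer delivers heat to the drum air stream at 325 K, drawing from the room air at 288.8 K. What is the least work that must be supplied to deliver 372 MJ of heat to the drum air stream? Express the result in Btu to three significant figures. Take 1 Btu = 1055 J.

The reservoir spacing is ΔT = 325 − 288.8 = 36.20 K.
The reversible limit is COP_HP = T_H/ΔT = 8.978, so W_min = Q_H/COP = Q_H·ΔT/T_H.
W_min = 372.0 × 36.20/325.00 = 41.44 MJ = 39270 Btu.

39300 Btu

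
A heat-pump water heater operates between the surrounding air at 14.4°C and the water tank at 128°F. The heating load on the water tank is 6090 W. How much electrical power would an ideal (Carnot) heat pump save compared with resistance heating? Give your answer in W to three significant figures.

5360 W

In absolute terms T_C = 287.55 K and T_H = 326.48 K, so ΔT = 38.93 K.
COP_Carnot = T_H/ΔT = 326.48/38.93 = 8.386.
Resistance heating needs Ẇ_res = Q̇_H = 6090 W; the reversible heat pump needs only Ẇ_hp = Q̇_H/COP = 726.2 W.
Saving = 6090 − 726.2 = 5364 W.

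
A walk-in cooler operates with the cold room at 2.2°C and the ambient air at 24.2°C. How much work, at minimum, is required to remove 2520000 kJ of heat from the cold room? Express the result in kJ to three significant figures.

201000 kJ

In absolute terms T_C = 275.35 K and T_H = 297.35 K, so ΔT = 22.00 K.
The reversible limit is COP_R = T_C/ΔT = 12.52, so W_min = Q_C/COP = Q_C·ΔT/T_C.
W_min = 2520000 × 22.00/275.35 = 201300 kJ.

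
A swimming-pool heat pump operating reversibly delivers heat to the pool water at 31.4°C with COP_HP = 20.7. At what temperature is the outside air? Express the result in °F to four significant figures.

62.04 °F

COP_HP = T_H/(T_H − T_C) gives T_H − T_C = T_H/COP.
With T_H = 304.55 K, T_C = 304.55 × (1 − 1/20.7) = 289.84 K.
Converting, 289.84 K = 62.04°F.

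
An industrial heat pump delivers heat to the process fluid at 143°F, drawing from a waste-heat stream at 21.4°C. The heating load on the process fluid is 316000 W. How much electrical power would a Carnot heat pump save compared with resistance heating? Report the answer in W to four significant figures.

278000 W

In absolute terms T_C = 294.55 K and T_H = 334.82 K, so ΔT = 40.27 K.
COP_Carnot = T_H/ΔT = 334.82/40.27 = 8.315.
Resistance heating needs Ẇ_res = Q̇_H = 316000 W; the reversible heat pump needs only Ẇ_hp = Q̇_H/COP = 38000 W.
Saving = 316000 − 38000 = 278000 W.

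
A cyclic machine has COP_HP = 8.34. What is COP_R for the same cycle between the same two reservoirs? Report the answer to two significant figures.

Since Q_H = Q_C + W for any cycle, COP_R = Q_C/W = Q_H/W − 1.
COP_R = 8.34 − 1 = 7.34.

7.3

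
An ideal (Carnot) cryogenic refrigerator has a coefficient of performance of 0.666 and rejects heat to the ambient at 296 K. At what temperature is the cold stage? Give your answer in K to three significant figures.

For a Carnot refrigerator COP_R = T_C/(T_H − T_C), so T_C = COP·T_H/(1 + COP).
With T_H = 296.00 K, T_C = 0.666 × 296.00/1.666 = 118.33 K.

118 K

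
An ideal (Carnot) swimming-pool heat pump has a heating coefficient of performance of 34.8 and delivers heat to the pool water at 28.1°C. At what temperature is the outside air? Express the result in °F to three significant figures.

67.0 °F

COP_HP = T_H/(T_H − T_C) gives T_H − T_C = T_H/COP.
With T_H = 301.25 K, T_C = 301.25 × (1 − 1/34.8) = 292.59 K.
Converting, 292.59 K = 67.00°F.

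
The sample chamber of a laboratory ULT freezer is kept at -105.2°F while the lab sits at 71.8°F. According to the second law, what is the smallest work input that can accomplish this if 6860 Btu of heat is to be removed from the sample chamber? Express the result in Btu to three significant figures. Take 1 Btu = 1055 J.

3430 Btu

In absolute terms T_C = 196.93 K and T_H = 295.26 K, so ΔT = 98.33 K.
The reversible limit is COP_R = T_C/ΔT = 2.003, so W_min = Q_C/COP = Q_C·ΔT/T_C.
W_min = 6860 × 98.33/196.93 = 3425 Btu.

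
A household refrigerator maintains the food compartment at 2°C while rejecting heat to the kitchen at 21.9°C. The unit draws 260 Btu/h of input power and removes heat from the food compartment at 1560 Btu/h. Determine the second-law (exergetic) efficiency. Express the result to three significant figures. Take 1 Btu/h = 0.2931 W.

COP_actual = Q̇_C/Ẇ = 1560/260.0 = 6.000.
In absolute terms T_C = 275.15 K and T_H = 295.05 K, so ΔT = 19.90 K.
COP_Carnot = T_C/ΔT = 275.15/19.90 = 13.83.
η_II = COP_actual/COP_Carnot = 6.000/13.83 = 0.4339.

0.434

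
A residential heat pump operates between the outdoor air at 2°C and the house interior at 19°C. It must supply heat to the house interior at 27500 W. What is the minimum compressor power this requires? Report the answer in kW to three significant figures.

In absolute terms T_C = 275.15 K and T_H = 292.15 K, so ΔT = 17.00 K.
COP_Carnot = T_H/ΔT = 292.15/17.00 = 17.19.
Ẇ_min = Q̇/COP_Carnot = 27500/17.19 = 1600 W = 1.600 kW.

1.60 kW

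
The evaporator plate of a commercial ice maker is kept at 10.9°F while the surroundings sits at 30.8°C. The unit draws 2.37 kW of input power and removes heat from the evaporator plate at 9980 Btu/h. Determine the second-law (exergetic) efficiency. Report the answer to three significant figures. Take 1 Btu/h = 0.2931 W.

0.201

Converting, Q̇_C = 9980 Btu/h = 2.925 kW, so COP_actual = Q̇_C/Ẇ = 2.925/2.370 = 1.234.
In absolute terms T_C = 261.43 K and T_H = 303.95 K, so ΔT = 42.52 K.
COP_Carnot = T_C/ΔT = 261.43/42.52 = 6.148.
η_II = COP_actual/COP_Carnot = 1.234/6.148 = 0.2008.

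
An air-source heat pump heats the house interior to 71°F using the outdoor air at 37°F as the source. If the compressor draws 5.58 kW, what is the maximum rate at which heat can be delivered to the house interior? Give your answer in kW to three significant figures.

87.1 kW

In absolute terms T_C = 275.93 K and T_H = 294.82 K, so ΔT = 18.89 K.
COP_Carnot = T_H/ΔT = 294.82/18.89 = 15.61.
Q̇_max = COP_Carnot × Ẇ = 15.61 × 5.580 kW = 87.09 kW.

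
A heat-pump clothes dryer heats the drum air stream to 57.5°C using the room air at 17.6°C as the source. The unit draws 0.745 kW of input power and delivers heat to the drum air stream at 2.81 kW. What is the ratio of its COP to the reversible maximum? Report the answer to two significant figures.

COP_actual = Q̇_H/Ẇ = 2.810/0.7450 = 3.772.
In absolute terms T_C = 290.75 K and T_H = 330.65 K, so ΔT = 39.90 K.
COP_Carnot = T_H/ΔT = 330.65/39.90 = 8.287.
η_II = COP_actual/COP_Carnot = 3.772/8.287 = 0.4551.

0.46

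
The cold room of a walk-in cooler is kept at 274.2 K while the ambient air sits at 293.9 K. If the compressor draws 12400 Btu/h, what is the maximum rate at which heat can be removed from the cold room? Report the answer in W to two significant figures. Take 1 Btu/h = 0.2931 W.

51000 W

The reservoir spacing is ΔT = 293.9 − 274.2 = 19.70 K.
COP_Carnot = T_C/ΔT = 274.20/19.70 = 13.92.
Q̇_max = COP_Carnot × Ẇ = 13.92 × 12400 Btu/h = 172600 Btu/h = 50590 W.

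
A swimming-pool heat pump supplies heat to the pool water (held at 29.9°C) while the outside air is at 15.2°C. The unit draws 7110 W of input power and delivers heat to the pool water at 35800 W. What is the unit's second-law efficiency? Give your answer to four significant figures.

0.2442

COP_actual = Q̇_H/Ẇ = 35800/7110 = 5.035.
In absolute terms T_C = 288.35 K and T_H = 303.05 K, so ΔT = 14.70 K.
COP_Carnot = T_H/ΔT = 303.05/14.70 = 20.62.
η_II = COP_actual/COP_Carnot = 5.035/20.62 = 0.2442.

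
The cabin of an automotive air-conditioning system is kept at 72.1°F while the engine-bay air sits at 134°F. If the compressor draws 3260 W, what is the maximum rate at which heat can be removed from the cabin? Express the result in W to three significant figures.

In absolute terms T_C = 295.43 K and T_H = 329.82 K, so ΔT = 34.39 K.
COP_Carnot = T_C/ΔT = 295.43/34.39 = 8.591.
Q̇_max = COP_Carnot × Ẇ = 8.591 × 3260 W = 28010 W.

28000 W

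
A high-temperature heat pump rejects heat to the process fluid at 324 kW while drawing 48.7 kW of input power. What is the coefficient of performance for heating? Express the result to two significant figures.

6.7

The first law gives Q̇_H = Q̇_C + Ẇ, so the three rates are Q̇_C = 275.3, Q̇_H = 324.0, Ẇ = 48.70 kW.
COP_HP = Q̇_H/Ẇ = 324.0/48.70 = 6.653.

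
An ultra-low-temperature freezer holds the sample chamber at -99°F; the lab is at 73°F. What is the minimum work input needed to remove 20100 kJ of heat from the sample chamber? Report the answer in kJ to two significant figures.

In absolute terms T_C = 200.37 K and T_H = 295.93 K, so ΔT = 95.56 K.
The reversible limit is COP_R = T_C/ΔT = 2.097, so W_min = Q_C/COP = Q_C·ΔT/T_C.
W_min = 20100 × 95.56/200.37 = 9585 kJ.

9600 kJ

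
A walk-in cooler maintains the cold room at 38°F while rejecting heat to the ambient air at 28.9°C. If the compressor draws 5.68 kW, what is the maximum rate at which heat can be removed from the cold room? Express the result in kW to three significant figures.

In absolute terms T_C = 276.48 K and T_H = 302.05 K, so ΔT = 25.57 K.
COP_Carnot = T_C/ΔT = 276.48/25.57 = 10.81.
Q̇_max = COP_Carnot × Ẇ = 10.81 × 5.680 kW = 61.42 kW.

61.4 kW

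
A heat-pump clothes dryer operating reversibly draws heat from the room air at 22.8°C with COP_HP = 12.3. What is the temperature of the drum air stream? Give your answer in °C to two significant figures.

49 °C

COP_HP = T_H/(T_H − T_C) rearranges to T_H = COP·T_C/(COP − 1).
With T_C = 295.95 K, T_H = 12.3 × 295.95/11.30 = 322.14 K.
Converting, 322.14 K = 48.99°C.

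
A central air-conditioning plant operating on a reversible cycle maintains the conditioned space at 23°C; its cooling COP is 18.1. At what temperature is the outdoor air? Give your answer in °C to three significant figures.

COP_R = T_C/(T_H − T_C) gives T_H − T_C = T_C/COP.
With T_C = 296.15 K, T_H = 296.15 × (1 + 1/18.1) = 312.51 K.
Converting, 312.51 K = 39.36°C.

39.4 °C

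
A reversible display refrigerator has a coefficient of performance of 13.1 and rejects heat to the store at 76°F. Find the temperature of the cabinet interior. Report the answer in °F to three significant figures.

For a Carnot refrigerator COP_R = T_C/(T_H − T_C), so T_C = COP·T_H/(1 + COP).
With T_H = 297.59 K, T_C = 13.1 × 297.59/14.10 = 276.49 K.
Converting, 276.49 K = 38.01°F.

38.0 °F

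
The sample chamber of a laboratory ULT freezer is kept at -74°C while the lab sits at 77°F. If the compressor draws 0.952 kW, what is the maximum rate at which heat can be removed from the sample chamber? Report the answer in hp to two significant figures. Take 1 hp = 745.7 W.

2.6 hp

In absolute terms T_C = 199.15 K and T_H = 298.15 K, so ΔT = 99.00 K.
COP_Carnot = T_C/ΔT = 199.15/99.00 = 2.012.
Q̇_max = COP_Carnot × Ẇ = 2.012 × 0.9520 kW = 1.915 kW = 2.568 hp.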